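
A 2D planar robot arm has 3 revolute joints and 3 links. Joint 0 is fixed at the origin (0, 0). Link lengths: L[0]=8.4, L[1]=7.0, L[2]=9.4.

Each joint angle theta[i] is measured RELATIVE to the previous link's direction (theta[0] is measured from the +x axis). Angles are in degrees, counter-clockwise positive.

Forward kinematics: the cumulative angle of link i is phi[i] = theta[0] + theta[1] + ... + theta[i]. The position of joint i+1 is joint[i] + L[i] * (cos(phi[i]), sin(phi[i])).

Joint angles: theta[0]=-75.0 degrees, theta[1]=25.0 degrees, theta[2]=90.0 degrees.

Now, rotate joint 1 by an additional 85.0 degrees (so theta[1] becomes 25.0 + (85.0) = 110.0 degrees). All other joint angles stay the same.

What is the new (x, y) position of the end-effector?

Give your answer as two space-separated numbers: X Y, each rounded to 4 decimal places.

Answer: 2.5165 3.6013

Derivation:
joint[0] = (0.0000, 0.0000)  (base)
link 0: phi[0] = -75 = -75 deg
  cos(-75 deg) = 0.2588, sin(-75 deg) = -0.9659
  joint[1] = (0.0000, 0.0000) + 8.4 * (0.2588, -0.9659) = (0.0000 + 2.1741, 0.0000 + -8.1138) = (2.1741, -8.1138)
link 1: phi[1] = -75 + 110 = 35 deg
  cos(35 deg) = 0.8192, sin(35 deg) = 0.5736
  joint[2] = (2.1741, -8.1138) + 7 * (0.8192, 0.5736) = (2.1741 + 5.7341, -8.1138 + 4.0150) = (7.9081, -4.0987)
link 2: phi[2] = -75 + 110 + 90 = 125 deg
  cos(125 deg) = -0.5736, sin(125 deg) = 0.8192
  joint[3] = (7.9081, -4.0987) + 9.4 * (-0.5736, 0.8192) = (7.9081 + -5.3916, -4.0987 + 7.7000) = (2.5165, 3.6013)
End effector: (2.5165, 3.6013)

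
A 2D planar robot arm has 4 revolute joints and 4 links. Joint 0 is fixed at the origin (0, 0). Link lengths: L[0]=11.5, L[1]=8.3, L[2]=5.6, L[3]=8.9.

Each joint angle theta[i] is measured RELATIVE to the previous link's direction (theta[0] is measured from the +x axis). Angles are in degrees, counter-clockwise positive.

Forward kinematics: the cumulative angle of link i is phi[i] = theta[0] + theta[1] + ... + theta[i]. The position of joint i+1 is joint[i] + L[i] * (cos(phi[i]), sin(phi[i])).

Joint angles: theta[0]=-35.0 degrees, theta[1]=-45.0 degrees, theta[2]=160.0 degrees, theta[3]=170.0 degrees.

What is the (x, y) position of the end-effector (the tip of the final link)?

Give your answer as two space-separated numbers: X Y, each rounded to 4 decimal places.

Answer: 8.7900 -17.6184

Derivation:
joint[0] = (0.0000, 0.0000)  (base)
link 0: phi[0] = -35 = -35 deg
  cos(-35 deg) = 0.8192, sin(-35 deg) = -0.5736
  joint[1] = (0.0000, 0.0000) + 11.5 * (0.8192, -0.5736) = (0.0000 + 9.4202, 0.0000 + -6.5961) = (9.4202, -6.5961)
link 1: phi[1] = -35 + -45 = -80 deg
  cos(-80 deg) = 0.1736, sin(-80 deg) = -0.9848
  joint[2] = (9.4202, -6.5961) + 8.3 * (0.1736, -0.9848) = (9.4202 + 1.4413, -6.5961 + -8.1739) = (10.8615, -14.7700)
link 2: phi[2] = -35 + -45 + 160 = 80 deg
  cos(80 deg) = 0.1736, sin(80 deg) = 0.9848
  joint[3] = (10.8615, -14.7700) + 5.6 * (0.1736, 0.9848) = (10.8615 + 0.9724, -14.7700 + 5.5149) = (11.8340, -9.2551)
link 3: phi[3] = -35 + -45 + 160 + 170 = 250 deg
  cos(250 deg) = -0.3420, sin(250 deg) = -0.9397
  joint[4] = (11.8340, -9.2551) + 8.9 * (-0.3420, -0.9397) = (11.8340 + -3.0440, -9.2551 + -8.3633) = (8.7900, -17.6184)
End effector: (8.7900, -17.6184)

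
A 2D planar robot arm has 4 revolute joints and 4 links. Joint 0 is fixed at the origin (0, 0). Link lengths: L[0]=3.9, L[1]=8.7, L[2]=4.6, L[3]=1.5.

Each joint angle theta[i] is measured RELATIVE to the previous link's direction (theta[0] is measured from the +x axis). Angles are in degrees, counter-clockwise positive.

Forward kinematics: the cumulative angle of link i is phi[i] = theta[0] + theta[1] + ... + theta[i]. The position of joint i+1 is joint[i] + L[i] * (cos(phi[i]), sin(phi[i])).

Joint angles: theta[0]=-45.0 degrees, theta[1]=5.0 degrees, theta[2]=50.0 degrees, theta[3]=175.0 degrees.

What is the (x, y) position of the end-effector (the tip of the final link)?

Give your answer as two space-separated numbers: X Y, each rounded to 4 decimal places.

joint[0] = (0.0000, 0.0000)  (base)
link 0: phi[0] = -45 = -45 deg
  cos(-45 deg) = 0.7071, sin(-45 deg) = -0.7071
  joint[1] = (0.0000, 0.0000) + 3.9 * (0.7071, -0.7071) = (0.0000 + 2.7577, 0.0000 + -2.7577) = (2.7577, -2.7577)
link 1: phi[1] = -45 + 5 = -40 deg
  cos(-40 deg) = 0.7660, sin(-40 deg) = -0.6428
  joint[2] = (2.7577, -2.7577) + 8.7 * (0.7660, -0.6428) = (2.7577 + 6.6646, -2.7577 + -5.5923) = (9.4223, -8.3500)
link 2: phi[2] = -45 + 5 + 50 = 10 deg
  cos(10 deg) = 0.9848, sin(10 deg) = 0.1736
  joint[3] = (9.4223, -8.3500) + 4.6 * (0.9848, 0.1736) = (9.4223 + 4.5301, -8.3500 + 0.7988) = (13.9524, -7.5512)
link 3: phi[3] = -45 + 5 + 50 + 175 = 185 deg
  cos(185 deg) = -0.9962, sin(185 deg) = -0.0872
  joint[4] = (13.9524, -7.5512) + 1.5 * (-0.9962, -0.0872) = (13.9524 + -1.4943, -7.5512 + -0.1307) = (12.4581, -7.6819)
End effector: (12.4581, -7.6819)

Answer: 12.4581 -7.6819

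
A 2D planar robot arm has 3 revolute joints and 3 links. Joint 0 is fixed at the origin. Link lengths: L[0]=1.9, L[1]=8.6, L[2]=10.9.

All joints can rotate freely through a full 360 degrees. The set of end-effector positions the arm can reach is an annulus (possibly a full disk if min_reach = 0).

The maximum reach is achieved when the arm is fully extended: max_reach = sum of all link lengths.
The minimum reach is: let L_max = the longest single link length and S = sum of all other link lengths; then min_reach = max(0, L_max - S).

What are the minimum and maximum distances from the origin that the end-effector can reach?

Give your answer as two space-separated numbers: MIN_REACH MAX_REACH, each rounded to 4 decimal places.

Answer: 0.4000 21.4000

Derivation:
Link lengths: [1.9, 8.6, 10.9]
max_reach = 1.9 + 8.6 + 10.9 = 21.4
L_max = max([1.9, 8.6, 10.9]) = 10.9
S (sum of others) = 21.4 - 10.9 = 10.5
min_reach = max(0, 10.9 - 10.5) = max(0, 0.4) = 0.4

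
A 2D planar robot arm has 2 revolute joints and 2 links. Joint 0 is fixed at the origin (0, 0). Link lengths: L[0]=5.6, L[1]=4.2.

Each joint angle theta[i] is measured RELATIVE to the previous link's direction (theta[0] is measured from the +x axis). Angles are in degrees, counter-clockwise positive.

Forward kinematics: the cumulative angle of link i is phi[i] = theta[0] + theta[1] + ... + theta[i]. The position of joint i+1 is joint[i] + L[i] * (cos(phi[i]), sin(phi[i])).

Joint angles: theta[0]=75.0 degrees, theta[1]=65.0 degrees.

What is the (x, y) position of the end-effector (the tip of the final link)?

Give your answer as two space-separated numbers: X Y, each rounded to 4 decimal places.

joint[0] = (0.0000, 0.0000)  (base)
link 0: phi[0] = 75 = 75 deg
  cos(75 deg) = 0.2588, sin(75 deg) = 0.9659
  joint[1] = (0.0000, 0.0000) + 5.6 * (0.2588, 0.9659) = (0.0000 + 1.4494, 0.0000 + 5.4092) = (1.4494, 5.4092)
link 1: phi[1] = 75 + 65 = 140 deg
  cos(140 deg) = -0.7660, sin(140 deg) = 0.6428
  joint[2] = (1.4494, 5.4092) + 4.2 * (-0.7660, 0.6428) = (1.4494 + -3.2174, 5.4092 + 2.6997) = (-1.7680, 8.1089)
End effector: (-1.7680, 8.1089)

Answer: -1.7680 8.1089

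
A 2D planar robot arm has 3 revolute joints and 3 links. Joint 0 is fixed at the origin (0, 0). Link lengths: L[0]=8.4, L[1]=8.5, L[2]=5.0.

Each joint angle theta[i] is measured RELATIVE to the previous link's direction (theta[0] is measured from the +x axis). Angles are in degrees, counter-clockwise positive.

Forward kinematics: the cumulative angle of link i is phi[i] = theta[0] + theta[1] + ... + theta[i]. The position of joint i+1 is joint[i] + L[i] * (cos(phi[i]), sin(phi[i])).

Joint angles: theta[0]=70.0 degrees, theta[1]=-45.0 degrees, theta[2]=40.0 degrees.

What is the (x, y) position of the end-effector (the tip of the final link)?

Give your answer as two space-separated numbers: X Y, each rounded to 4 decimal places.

joint[0] = (0.0000, 0.0000)  (base)
link 0: phi[0] = 70 = 70 deg
  cos(70 deg) = 0.3420, sin(70 deg) = 0.9397
  joint[1] = (0.0000, 0.0000) + 8.4 * (0.3420, 0.9397) = (0.0000 + 2.8730, 0.0000 + 7.8934) = (2.8730, 7.8934)
link 1: phi[1] = 70 + -45 = 25 deg
  cos(25 deg) = 0.9063, sin(25 deg) = 0.4226
  joint[2] = (2.8730, 7.8934) + 8.5 * (0.9063, 0.4226) = (2.8730 + 7.7036, 7.8934 + 3.5923) = (10.5766, 11.4857)
link 2: phi[2] = 70 + -45 + 40 = 65 deg
  cos(65 deg) = 0.4226, sin(65 deg) = 0.9063
  joint[3] = (10.5766, 11.4857) + 5 * (0.4226, 0.9063) = (10.5766 + 2.1131, 11.4857 + 4.5315) = (12.6897, 16.0172)
End effector: (12.6897, 16.0172)

Answer: 12.6897 16.0172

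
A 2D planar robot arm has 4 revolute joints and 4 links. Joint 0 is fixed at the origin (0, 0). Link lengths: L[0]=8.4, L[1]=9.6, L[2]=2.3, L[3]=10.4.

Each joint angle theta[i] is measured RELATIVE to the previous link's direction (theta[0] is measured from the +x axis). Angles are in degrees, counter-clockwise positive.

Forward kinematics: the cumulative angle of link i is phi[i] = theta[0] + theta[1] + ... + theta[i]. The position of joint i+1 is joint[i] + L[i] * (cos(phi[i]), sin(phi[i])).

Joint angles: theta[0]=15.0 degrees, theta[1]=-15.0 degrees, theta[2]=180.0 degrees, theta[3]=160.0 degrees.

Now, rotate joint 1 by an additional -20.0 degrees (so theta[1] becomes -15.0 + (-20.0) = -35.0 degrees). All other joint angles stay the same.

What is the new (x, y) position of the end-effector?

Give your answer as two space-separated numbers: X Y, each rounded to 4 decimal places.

joint[0] = (0.0000, 0.0000)  (base)
link 0: phi[0] = 15 = 15 deg
  cos(15 deg) = 0.9659, sin(15 deg) = 0.2588
  joint[1] = (0.0000, 0.0000) + 8.4 * (0.9659, 0.2588) = (0.0000 + 8.1138, 0.0000 + 2.1741) = (8.1138, 2.1741)
link 1: phi[1] = 15 + -35 = -20 deg
  cos(-20 deg) = 0.9397, sin(-20 deg) = -0.3420
  joint[2] = (8.1138, 2.1741) + 9.6 * (0.9397, -0.3420) = (8.1138 + 9.0210, 2.1741 + -3.2834) = (17.1348, -1.1093)
link 2: phi[2] = 15 + -35 + 180 = 160 deg
  cos(160 deg) = -0.9397, sin(160 deg) = 0.3420
  joint[3] = (17.1348, -1.1093) + 2.3 * (-0.9397, 0.3420) = (17.1348 + -2.1613, -1.1093 + 0.7866) = (14.9735, -0.3227)
link 3: phi[3] = 15 + -35 + 180 + 160 = 320 deg
  cos(320 deg) = 0.7660, sin(320 deg) = -0.6428
  joint[4] = (14.9735, -0.3227) + 10.4 * (0.7660, -0.6428) = (14.9735 + 7.9669, -0.3227 + -6.6850) = (22.9404, -7.0077)
End effector: (22.9404, -7.0077)

Answer: 22.9404 -7.0077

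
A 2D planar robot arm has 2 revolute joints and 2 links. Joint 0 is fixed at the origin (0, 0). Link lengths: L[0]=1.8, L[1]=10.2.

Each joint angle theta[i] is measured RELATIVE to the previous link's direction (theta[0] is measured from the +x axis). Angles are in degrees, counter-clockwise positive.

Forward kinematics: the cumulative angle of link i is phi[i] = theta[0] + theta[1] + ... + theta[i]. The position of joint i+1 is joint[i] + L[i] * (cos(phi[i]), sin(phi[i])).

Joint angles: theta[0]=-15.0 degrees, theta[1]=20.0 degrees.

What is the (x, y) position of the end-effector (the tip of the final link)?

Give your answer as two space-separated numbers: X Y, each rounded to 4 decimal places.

Answer: 11.8999 0.4231

Derivation:
joint[0] = (0.0000, 0.0000)  (base)
link 0: phi[0] = -15 = -15 deg
  cos(-15 deg) = 0.9659, sin(-15 deg) = -0.2588
  joint[1] = (0.0000, 0.0000) + 1.8 * (0.9659, -0.2588) = (0.0000 + 1.7387, 0.0000 + -0.4659) = (1.7387, -0.4659)
link 1: phi[1] = -15 + 20 = 5 deg
  cos(5 deg) = 0.9962, sin(5 deg) = 0.0872
  joint[2] = (1.7387, -0.4659) + 10.2 * (0.9962, 0.0872) = (1.7387 + 10.1612, -0.4659 + 0.8890) = (11.8999, 0.4231)
End effector: (11.8999, 0.4231)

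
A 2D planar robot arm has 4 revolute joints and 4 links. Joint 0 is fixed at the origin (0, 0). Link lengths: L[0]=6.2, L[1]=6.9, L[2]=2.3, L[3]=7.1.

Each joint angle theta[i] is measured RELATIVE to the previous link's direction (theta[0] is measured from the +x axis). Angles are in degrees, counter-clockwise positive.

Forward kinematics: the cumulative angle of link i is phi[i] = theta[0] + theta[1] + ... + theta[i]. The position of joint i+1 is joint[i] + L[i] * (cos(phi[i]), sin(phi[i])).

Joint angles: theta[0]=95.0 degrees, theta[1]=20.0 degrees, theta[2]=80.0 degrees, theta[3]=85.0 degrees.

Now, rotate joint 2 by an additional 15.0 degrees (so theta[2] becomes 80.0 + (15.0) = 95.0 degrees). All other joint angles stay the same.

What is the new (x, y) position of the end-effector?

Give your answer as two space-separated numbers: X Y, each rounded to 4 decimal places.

joint[0] = (0.0000, 0.0000)  (base)
link 0: phi[0] = 95 = 95 deg
  cos(95 deg) = -0.0872, sin(95 deg) = 0.9962
  joint[1] = (0.0000, 0.0000) + 6.2 * (-0.0872, 0.9962) = (0.0000 + -0.5404, 0.0000 + 6.1764) = (-0.5404, 6.1764)
link 1: phi[1] = 95 + 20 = 115 deg
  cos(115 deg) = -0.4226, sin(115 deg) = 0.9063
  joint[2] = (-0.5404, 6.1764) + 6.9 * (-0.4226, 0.9063) = (-0.5404 + -2.9161, 6.1764 + 6.2535) = (-3.4564, 12.4299)
link 2: phi[2] = 95 + 20 + 95 = 210 deg
  cos(210 deg) = -0.8660, sin(210 deg) = -0.5000
  joint[3] = (-3.4564, 12.4299) + 2.3 * (-0.8660, -0.5000) = (-3.4564 + -1.9919, 12.4299 + -1.1500) = (-5.4483, 11.2799)
link 3: phi[3] = 95 + 20 + 95 + 85 = 295 deg
  cos(295 deg) = 0.4226, sin(295 deg) = -0.9063
  joint[4] = (-5.4483, 11.2799) + 7.1 * (0.4226, -0.9063) = (-5.4483 + 3.0006, 11.2799 + -6.4348) = (-2.4477, 4.8451)
End effector: (-2.4477, 4.8451)

Answer: -2.4477 4.8451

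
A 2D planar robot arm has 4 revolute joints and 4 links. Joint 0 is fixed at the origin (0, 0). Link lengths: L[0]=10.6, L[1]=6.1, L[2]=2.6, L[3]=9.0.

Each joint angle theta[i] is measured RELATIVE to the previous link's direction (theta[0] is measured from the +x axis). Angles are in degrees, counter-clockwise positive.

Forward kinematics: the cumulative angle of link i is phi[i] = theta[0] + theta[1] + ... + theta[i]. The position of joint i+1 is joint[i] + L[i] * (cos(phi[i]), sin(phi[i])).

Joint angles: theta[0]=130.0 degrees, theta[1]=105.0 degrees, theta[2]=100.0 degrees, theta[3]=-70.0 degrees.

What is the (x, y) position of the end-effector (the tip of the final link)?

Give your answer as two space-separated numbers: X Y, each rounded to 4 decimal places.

joint[0] = (0.0000, 0.0000)  (base)
link 0: phi[0] = 130 = 130 deg
  cos(130 deg) = -0.6428, sin(130 deg) = 0.7660
  joint[1] = (0.0000, 0.0000) + 10.6 * (-0.6428, 0.7660) = (0.0000 + -6.8135, 0.0000 + 8.1201) = (-6.8135, 8.1201)
link 1: phi[1] = 130 + 105 = 235 deg
  cos(235 deg) = -0.5736, sin(235 deg) = -0.8192
  joint[2] = (-6.8135, 8.1201) + 6.1 * (-0.5736, -0.8192) = (-6.8135 + -3.4988, 8.1201 + -4.9968) = (-10.3124, 3.1232)
link 2: phi[2] = 130 + 105 + 100 = 335 deg
  cos(335 deg) = 0.9063, sin(335 deg) = -0.4226
  joint[3] = (-10.3124, 3.1232) + 2.6 * (0.9063, -0.4226) = (-10.3124 + 2.3564, 3.1232 + -1.0988) = (-7.9560, 2.0244)
link 3: phi[3] = 130 + 105 + 100 + -70 = 265 deg
  cos(265 deg) = -0.0872, sin(265 deg) = -0.9962
  joint[4] = (-7.9560, 2.0244) + 9 * (-0.0872, -0.9962) = (-7.9560 + -0.7844, 2.0244 + -8.9658) = (-8.7404, -6.9413)
End effector: (-8.7404, -6.9413)

Answer: -8.7404 -6.9413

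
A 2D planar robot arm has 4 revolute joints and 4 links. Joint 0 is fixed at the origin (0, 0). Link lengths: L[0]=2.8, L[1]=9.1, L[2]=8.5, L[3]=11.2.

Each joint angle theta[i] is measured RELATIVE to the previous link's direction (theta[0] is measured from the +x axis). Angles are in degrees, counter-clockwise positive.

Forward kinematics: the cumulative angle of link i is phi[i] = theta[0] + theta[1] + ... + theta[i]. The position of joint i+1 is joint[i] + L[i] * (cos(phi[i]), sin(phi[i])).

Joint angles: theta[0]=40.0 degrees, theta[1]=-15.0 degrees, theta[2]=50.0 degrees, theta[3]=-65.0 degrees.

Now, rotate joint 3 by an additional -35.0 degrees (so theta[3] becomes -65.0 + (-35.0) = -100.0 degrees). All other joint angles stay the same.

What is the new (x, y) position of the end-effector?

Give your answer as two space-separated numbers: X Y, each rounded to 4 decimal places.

joint[0] = (0.0000, 0.0000)  (base)
link 0: phi[0] = 40 = 40 deg
  cos(40 deg) = 0.7660, sin(40 deg) = 0.6428
  joint[1] = (0.0000, 0.0000) + 2.8 * (0.7660, 0.6428) = (0.0000 + 2.1449, 0.0000 + 1.7998) = (2.1449, 1.7998)
link 1: phi[1] = 40 + -15 = 25 deg
  cos(25 deg) = 0.9063, sin(25 deg) = 0.4226
  joint[2] = (2.1449, 1.7998) + 9.1 * (0.9063, 0.4226) = (2.1449 + 8.2474, 1.7998 + 3.8458) = (10.3923, 5.6456)
link 2: phi[2] = 40 + -15 + 50 = 75 deg
  cos(75 deg) = 0.2588, sin(75 deg) = 0.9659
  joint[3] = (10.3923, 5.6456) + 8.5 * (0.2588, 0.9659) = (10.3923 + 2.2000, 5.6456 + 8.2104) = (12.5923, 13.8560)
link 3: phi[3] = 40 + -15 + 50 + -100 = -25 deg
  cos(-25 deg) = 0.9063, sin(-25 deg) = -0.4226
  joint[4] = (12.5923, 13.8560) + 11.2 * (0.9063, -0.4226) = (12.5923 + 10.1506, 13.8560 + -4.7333) = (22.7429, 9.1227)
End effector: (22.7429, 9.1227)

Answer: 22.7429 9.1227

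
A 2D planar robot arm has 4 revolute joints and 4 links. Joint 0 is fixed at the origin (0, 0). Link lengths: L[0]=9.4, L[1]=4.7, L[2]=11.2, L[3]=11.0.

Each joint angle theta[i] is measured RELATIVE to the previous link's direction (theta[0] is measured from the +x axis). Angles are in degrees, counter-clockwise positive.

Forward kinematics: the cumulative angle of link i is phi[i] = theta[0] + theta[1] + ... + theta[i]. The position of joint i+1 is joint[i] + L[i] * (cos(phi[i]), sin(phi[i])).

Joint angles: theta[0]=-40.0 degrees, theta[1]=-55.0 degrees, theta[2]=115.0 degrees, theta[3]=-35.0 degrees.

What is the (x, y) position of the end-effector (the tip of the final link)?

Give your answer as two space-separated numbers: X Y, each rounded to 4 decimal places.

joint[0] = (0.0000, 0.0000)  (base)
link 0: phi[0] = -40 = -40 deg
  cos(-40 deg) = 0.7660, sin(-40 deg) = -0.6428
  joint[1] = (0.0000, 0.0000) + 9.4 * (0.7660, -0.6428) = (0.0000 + 7.2008, 0.0000 + -6.0422) = (7.2008, -6.0422)
link 1: phi[1] = -40 + -55 = -95 deg
  cos(-95 deg) = -0.0872, sin(-95 deg) = -0.9962
  joint[2] = (7.2008, -6.0422) + 4.7 * (-0.0872, -0.9962) = (7.2008 + -0.4096, -6.0422 + -4.6821) = (6.7912, -10.7243)
link 2: phi[2] = -40 + -55 + 115 = 20 deg
  cos(20 deg) = 0.9397, sin(20 deg) = 0.3420
  joint[3] = (6.7912, -10.7243) + 11.2 * (0.9397, 0.3420) = (6.7912 + 10.5246, -10.7243 + 3.8306) = (17.3157, -6.8937)
link 3: phi[3] = -40 + -55 + 115 + -35 = -15 deg
  cos(-15 deg) = 0.9659, sin(-15 deg) = -0.2588
  joint[4] = (17.3157, -6.8937) + 11 * (0.9659, -0.2588) = (17.3157 + 10.6252, -6.8937 + -2.8470) = (27.9409, -9.7407)
End effector: (27.9409, -9.7407)

Answer: 27.9409 -9.7407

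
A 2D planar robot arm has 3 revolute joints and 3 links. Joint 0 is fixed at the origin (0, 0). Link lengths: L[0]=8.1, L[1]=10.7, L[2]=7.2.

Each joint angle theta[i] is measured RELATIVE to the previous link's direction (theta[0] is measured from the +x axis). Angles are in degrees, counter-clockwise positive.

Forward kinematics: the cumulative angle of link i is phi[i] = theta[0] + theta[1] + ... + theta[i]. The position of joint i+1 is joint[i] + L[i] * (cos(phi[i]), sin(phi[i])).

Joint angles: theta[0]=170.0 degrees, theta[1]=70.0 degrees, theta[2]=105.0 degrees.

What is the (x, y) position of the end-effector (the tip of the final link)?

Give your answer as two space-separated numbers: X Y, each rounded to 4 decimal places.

joint[0] = (0.0000, 0.0000)  (base)
link 0: phi[0] = 170 = 170 deg
  cos(170 deg) = -0.9848, sin(170 deg) = 0.1736
  joint[1] = (0.0000, 0.0000) + 8.1 * (-0.9848, 0.1736) = (0.0000 + -7.9769, 0.0000 + 1.4066) = (-7.9769, 1.4066)
link 1: phi[1] = 170 + 70 = 240 deg
  cos(240 deg) = -0.5000, sin(240 deg) = -0.8660
  joint[2] = (-7.9769, 1.4066) + 10.7 * (-0.5000, -0.8660) = (-7.9769 + -5.3500, 1.4066 + -9.2665) = (-13.3269, -7.8599)
link 2: phi[2] = 170 + 70 + 105 = 345 deg
  cos(345 deg) = 0.9659, sin(345 deg) = -0.2588
  joint[3] = (-13.3269, -7.8599) + 7.2 * (0.9659, -0.2588) = (-13.3269 + 6.9547, -7.8599 + -1.8635) = (-6.3723, -9.7234)
End effector: (-6.3723, -9.7234)

Answer: -6.3723 -9.7234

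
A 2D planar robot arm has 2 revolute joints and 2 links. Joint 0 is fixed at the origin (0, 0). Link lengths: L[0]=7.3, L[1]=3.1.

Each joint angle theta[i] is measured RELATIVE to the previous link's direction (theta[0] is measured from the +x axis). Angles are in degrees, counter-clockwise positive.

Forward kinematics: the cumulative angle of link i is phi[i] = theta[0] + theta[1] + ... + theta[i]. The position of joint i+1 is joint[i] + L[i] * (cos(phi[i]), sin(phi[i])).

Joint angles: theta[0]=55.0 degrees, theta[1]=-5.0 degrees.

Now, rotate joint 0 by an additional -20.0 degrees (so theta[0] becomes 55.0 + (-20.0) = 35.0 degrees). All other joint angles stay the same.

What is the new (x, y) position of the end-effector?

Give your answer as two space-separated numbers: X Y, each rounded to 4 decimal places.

Answer: 8.6645 5.7371

Derivation:
joint[0] = (0.0000, 0.0000)  (base)
link 0: phi[0] = 35 = 35 deg
  cos(35 deg) = 0.8192, sin(35 deg) = 0.5736
  joint[1] = (0.0000, 0.0000) + 7.3 * (0.8192, 0.5736) = (0.0000 + 5.9798, 0.0000 + 4.1871) = (5.9798, 4.1871)
link 1: phi[1] = 35 + -5 = 30 deg
  cos(30 deg) = 0.8660, sin(30 deg) = 0.5000
  joint[2] = (5.9798, 4.1871) + 3.1 * (0.8660, 0.5000) = (5.9798 + 2.6847, 4.1871 + 1.5500) = (8.6645, 5.7371)
End effector: (8.6645, 5.7371)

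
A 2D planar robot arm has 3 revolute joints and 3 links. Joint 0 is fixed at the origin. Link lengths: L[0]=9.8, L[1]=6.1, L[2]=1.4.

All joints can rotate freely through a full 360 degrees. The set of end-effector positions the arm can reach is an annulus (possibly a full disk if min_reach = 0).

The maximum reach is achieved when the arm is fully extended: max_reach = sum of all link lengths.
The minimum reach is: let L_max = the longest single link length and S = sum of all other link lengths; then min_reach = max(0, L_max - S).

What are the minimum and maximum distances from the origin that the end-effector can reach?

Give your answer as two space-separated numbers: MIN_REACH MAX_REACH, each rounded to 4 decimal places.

Answer: 2.3000 17.3000

Derivation:
Link lengths: [9.8, 6.1, 1.4]
max_reach = 9.8 + 6.1 + 1.4 = 17.3
L_max = max([9.8, 6.1, 1.4]) = 9.8
S (sum of others) = 17.3 - 9.8 = 7.5
min_reach = max(0, 9.8 - 7.5) = max(0, 2.3) = 2.3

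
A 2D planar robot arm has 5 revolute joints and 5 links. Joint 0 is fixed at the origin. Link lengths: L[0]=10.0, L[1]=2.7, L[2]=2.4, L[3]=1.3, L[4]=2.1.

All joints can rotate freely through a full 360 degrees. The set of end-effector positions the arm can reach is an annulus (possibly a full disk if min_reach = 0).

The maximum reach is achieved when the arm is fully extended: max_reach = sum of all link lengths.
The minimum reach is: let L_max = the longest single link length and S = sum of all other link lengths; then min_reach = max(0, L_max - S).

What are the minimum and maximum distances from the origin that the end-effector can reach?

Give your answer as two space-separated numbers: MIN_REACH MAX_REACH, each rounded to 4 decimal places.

Answer: 1.5000 18.5000

Derivation:
Link lengths: [10.0, 2.7, 2.4, 1.3, 2.1]
max_reach = 10 + 2.7 + 2.4 + 1.3 + 2.1 = 18.5
L_max = max([10.0, 2.7, 2.4, 1.3, 2.1]) = 10
S (sum of others) = 18.5 - 10 = 8.5
min_reach = max(0, 10 - 8.5) = max(0, 1.5) = 1.5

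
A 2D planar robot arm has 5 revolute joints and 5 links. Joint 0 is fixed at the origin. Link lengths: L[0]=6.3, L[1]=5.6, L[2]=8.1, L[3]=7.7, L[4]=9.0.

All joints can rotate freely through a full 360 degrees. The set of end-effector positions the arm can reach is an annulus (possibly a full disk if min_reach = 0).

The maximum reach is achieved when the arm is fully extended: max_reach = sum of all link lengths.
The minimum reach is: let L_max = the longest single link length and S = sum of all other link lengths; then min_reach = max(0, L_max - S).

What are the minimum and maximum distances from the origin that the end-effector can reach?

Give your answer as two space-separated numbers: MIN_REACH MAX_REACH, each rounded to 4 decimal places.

Link lengths: [6.3, 5.6, 8.1, 7.7, 9.0]
max_reach = 6.3 + 5.6 + 8.1 + 7.7 + 9 = 36.7
L_max = max([6.3, 5.6, 8.1, 7.7, 9.0]) = 9
S (sum of others) = 36.7 - 9 = 27.7
min_reach = max(0, 9 - 27.7) = max(0, -18.7) = 0

Answer: 0.0000 36.7000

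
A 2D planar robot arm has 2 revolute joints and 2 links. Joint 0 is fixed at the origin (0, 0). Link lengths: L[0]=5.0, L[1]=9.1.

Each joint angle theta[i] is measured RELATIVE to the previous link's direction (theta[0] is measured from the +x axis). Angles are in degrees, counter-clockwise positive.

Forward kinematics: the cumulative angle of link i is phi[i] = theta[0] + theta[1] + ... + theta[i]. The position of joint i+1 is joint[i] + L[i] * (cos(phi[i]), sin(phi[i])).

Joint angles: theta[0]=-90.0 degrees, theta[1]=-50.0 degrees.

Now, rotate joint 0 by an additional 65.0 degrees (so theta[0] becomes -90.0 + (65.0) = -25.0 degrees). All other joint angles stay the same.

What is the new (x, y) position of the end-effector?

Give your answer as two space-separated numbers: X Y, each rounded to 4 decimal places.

joint[0] = (0.0000, 0.0000)  (base)
link 0: phi[0] = -25 = -25 deg
  cos(-25 deg) = 0.9063, sin(-25 deg) = -0.4226
  joint[1] = (0.0000, 0.0000) + 5 * (0.9063, -0.4226) = (0.0000 + 4.5315, 0.0000 + -2.1131) = (4.5315, -2.1131)
link 1: phi[1] = -25 + -50 = -75 deg
  cos(-75 deg) = 0.2588, sin(-75 deg) = -0.9659
  joint[2] = (4.5315, -2.1131) + 9.1 * (0.2588, -0.9659) = (4.5315 + 2.3553, -2.1131 + -8.7899) = (6.8868, -10.9030)
End effector: (6.8868, -10.9030)

Answer: 6.8868 -10.9030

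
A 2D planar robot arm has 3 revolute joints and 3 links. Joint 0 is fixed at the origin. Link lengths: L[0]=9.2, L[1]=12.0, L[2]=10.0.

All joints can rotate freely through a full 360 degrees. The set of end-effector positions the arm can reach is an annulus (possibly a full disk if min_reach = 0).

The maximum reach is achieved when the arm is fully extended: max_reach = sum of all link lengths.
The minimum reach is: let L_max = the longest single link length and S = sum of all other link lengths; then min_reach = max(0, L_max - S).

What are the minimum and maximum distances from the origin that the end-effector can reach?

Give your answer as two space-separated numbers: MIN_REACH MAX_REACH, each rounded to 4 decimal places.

Link lengths: [9.2, 12.0, 10.0]
max_reach = 9.2 + 12 + 10 = 31.2
L_max = max([9.2, 12.0, 10.0]) = 12
S (sum of others) = 31.2 - 12 = 19.2
min_reach = max(0, 12 - 19.2) = max(0, -7.2) = 0

Answer: 0.0000 31.2000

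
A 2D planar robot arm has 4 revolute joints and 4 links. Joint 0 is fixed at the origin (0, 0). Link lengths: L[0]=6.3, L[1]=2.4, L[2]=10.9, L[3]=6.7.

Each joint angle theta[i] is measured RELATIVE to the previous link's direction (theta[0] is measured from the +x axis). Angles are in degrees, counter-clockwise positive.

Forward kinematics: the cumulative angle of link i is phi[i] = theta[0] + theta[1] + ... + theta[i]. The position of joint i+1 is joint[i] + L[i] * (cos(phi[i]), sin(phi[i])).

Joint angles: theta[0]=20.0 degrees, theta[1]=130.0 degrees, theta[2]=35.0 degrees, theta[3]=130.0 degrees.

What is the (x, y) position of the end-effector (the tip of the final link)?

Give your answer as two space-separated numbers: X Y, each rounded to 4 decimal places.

joint[0] = (0.0000, 0.0000)  (base)
link 0: phi[0] = 20 = 20 deg
  cos(20 deg) = 0.9397, sin(20 deg) = 0.3420
  joint[1] = (0.0000, 0.0000) + 6.3 * (0.9397, 0.3420) = (0.0000 + 5.9201, 0.0000 + 2.1547) = (5.9201, 2.1547)
link 1: phi[1] = 20 + 130 = 150 deg
  cos(150 deg) = -0.8660, sin(150 deg) = 0.5000
  joint[2] = (5.9201, 2.1547) + 2.4 * (-0.8660, 0.5000) = (5.9201 + -2.0785, 2.1547 + 1.2000) = (3.8416, 3.3547)
link 2: phi[2] = 20 + 130 + 35 = 185 deg
  cos(185 deg) = -0.9962, sin(185 deg) = -0.0872
  joint[3] = (3.8416, 3.3547) + 10.9 * (-0.9962, -0.0872) = (3.8416 + -10.8585, 3.3547 + -0.9500) = (-7.0169, 2.4047)
link 3: phi[3] = 20 + 130 + 35 + 130 = 315 deg
  cos(315 deg) = 0.7071, sin(315 deg) = -0.7071
  joint[4] = (-7.0169, 2.4047) + 6.7 * (0.7071, -0.7071) = (-7.0169 + 4.7376, 2.4047 + -4.7376) = (-2.2793, -2.3329)
End effector: (-2.2793, -2.3329)

Answer: -2.2793 -2.3329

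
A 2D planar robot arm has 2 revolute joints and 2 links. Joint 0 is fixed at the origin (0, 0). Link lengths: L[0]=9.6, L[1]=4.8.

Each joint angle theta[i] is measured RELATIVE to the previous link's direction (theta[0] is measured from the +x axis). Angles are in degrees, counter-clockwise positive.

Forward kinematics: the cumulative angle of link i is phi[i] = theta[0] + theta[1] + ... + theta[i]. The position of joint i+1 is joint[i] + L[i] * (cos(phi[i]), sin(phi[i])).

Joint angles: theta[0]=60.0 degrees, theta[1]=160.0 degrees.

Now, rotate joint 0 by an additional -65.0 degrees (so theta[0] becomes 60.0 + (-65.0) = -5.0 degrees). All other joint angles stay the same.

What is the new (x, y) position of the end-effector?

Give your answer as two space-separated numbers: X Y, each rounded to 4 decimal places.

Answer: 5.2132 1.1919

Derivation:
joint[0] = (0.0000, 0.0000)  (base)
link 0: phi[0] = -5 = -5 deg
  cos(-5 deg) = 0.9962, sin(-5 deg) = -0.0872
  joint[1] = (0.0000, 0.0000) + 9.6 * (0.9962, -0.0872) = (0.0000 + 9.5635, 0.0000 + -0.8367) = (9.5635, -0.8367)
link 1: phi[1] = -5 + 160 = 155 deg
  cos(155 deg) = -0.9063, sin(155 deg) = 0.4226
  joint[2] = (9.5635, -0.8367) + 4.8 * (-0.9063, 0.4226) = (9.5635 + -4.3503, -0.8367 + 2.0286) = (5.2132, 1.1919)
End effector: (5.2132, 1.1919)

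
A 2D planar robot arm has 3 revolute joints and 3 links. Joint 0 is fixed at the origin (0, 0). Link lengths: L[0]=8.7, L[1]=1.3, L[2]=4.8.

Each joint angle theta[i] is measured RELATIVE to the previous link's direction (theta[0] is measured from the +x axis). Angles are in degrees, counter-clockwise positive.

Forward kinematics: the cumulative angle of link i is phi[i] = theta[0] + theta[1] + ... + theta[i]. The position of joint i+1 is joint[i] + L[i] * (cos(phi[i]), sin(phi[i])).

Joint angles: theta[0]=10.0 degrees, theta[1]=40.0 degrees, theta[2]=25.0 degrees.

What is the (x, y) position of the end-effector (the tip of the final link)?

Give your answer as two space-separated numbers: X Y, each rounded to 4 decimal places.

joint[0] = (0.0000, 0.0000)  (base)
link 0: phi[0] = 10 = 10 deg
  cos(10 deg) = 0.9848, sin(10 deg) = 0.1736
  joint[1] = (0.0000, 0.0000) + 8.7 * (0.9848, 0.1736) = (0.0000 + 8.5678, 0.0000 + 1.5107) = (8.5678, 1.5107)
link 1: phi[1] = 10 + 40 = 50 deg
  cos(50 deg) = 0.6428, sin(50 deg) = 0.7660
  joint[2] = (8.5678, 1.5107) + 1.3 * (0.6428, 0.7660) = (8.5678 + 0.8356, 1.5107 + 0.9959) = (9.4035, 2.5066)
link 2: phi[2] = 10 + 40 + 25 = 75 deg
  cos(75 deg) = 0.2588, sin(75 deg) = 0.9659
  joint[3] = (9.4035, 2.5066) + 4.8 * (0.2588, 0.9659) = (9.4035 + 1.2423, 2.5066 + 4.6364) = (10.6458, 7.1430)
End effector: (10.6458, 7.1430)

Answer: 10.6458 7.1430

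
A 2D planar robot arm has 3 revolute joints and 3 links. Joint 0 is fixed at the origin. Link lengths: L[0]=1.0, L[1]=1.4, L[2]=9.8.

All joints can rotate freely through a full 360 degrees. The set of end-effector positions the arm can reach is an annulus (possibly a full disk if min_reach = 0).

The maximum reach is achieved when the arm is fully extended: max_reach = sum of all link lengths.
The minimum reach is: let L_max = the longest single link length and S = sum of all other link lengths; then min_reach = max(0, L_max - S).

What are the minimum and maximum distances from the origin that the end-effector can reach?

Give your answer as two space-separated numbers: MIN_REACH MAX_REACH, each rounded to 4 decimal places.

Link lengths: [1.0, 1.4, 9.8]
max_reach = 1 + 1.4 + 9.8 = 12.2
L_max = max([1.0, 1.4, 9.8]) = 9.8
S (sum of others) = 12.2 - 9.8 = 2.4
min_reach = max(0, 9.8 - 2.4) = max(0, 7.4) = 7.4

Answer: 7.4000 12.2000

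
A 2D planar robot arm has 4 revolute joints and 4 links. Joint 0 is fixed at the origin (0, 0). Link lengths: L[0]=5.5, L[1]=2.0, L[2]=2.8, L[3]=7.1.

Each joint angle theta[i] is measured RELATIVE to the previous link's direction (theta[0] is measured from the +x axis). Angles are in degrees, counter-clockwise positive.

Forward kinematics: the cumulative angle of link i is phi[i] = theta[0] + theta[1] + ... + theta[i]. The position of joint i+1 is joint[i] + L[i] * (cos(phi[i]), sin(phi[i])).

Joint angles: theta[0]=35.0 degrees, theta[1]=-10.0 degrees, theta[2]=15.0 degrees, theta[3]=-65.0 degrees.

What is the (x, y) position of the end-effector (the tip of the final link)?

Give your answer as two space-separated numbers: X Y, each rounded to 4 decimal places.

joint[0] = (0.0000, 0.0000)  (base)
link 0: phi[0] = 35 = 35 deg
  cos(35 deg) = 0.8192, sin(35 deg) = 0.5736
  joint[1] = (0.0000, 0.0000) + 5.5 * (0.8192, 0.5736) = (0.0000 + 4.5053, 0.0000 + 3.1547) = (4.5053, 3.1547)
link 1: phi[1] = 35 + -10 = 25 deg
  cos(25 deg) = 0.9063, sin(25 deg) = 0.4226
  joint[2] = (4.5053, 3.1547) + 2 * (0.9063, 0.4226) = (4.5053 + 1.8126, 3.1547 + 0.8452) = (6.3180, 3.9999)
link 2: phi[2] = 35 + -10 + 15 = 40 deg
  cos(40 deg) = 0.7660, sin(40 deg) = 0.6428
  joint[3] = (6.3180, 3.9999) + 2.8 * (0.7660, 0.6428) = (6.3180 + 2.1449, 3.9999 + 1.7998) = (8.4629, 5.7997)
link 3: phi[3] = 35 + -10 + 15 + -65 = -25 deg
  cos(-25 deg) = 0.9063, sin(-25 deg) = -0.4226
  joint[4] = (8.4629, 5.7997) + 7.1 * (0.9063, -0.4226) = (8.4629 + 6.4348, 5.7997 + -3.0006) = (14.8977, 2.7991)
End effector: (14.8977, 2.7991)

Answer: 14.8977 2.7991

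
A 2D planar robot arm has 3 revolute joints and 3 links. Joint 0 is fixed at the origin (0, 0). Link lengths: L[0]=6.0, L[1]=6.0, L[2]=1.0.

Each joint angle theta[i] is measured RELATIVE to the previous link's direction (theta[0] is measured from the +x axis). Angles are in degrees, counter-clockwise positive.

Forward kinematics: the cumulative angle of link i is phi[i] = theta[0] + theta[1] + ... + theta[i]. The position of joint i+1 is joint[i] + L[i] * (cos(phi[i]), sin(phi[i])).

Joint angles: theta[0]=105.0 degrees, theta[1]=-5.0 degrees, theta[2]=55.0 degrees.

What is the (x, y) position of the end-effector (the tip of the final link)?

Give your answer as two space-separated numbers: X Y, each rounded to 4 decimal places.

joint[0] = (0.0000, 0.0000)  (base)
link 0: phi[0] = 105 = 105 deg
  cos(105 deg) = -0.2588, sin(105 deg) = 0.9659
  joint[1] = (0.0000, 0.0000) + 6 * (-0.2588, 0.9659) = (0.0000 + -1.5529, 0.0000 + 5.7956) = (-1.5529, 5.7956)
link 1: phi[1] = 105 + -5 = 100 deg
  cos(100 deg) = -0.1736, sin(100 deg) = 0.9848
  joint[2] = (-1.5529, 5.7956) + 6 * (-0.1736, 0.9848) = (-1.5529 + -1.0419, 5.7956 + 5.9088) = (-2.5948, 11.7044)
link 2: phi[2] = 105 + -5 + 55 = 155 deg
  cos(155 deg) = -0.9063, sin(155 deg) = 0.4226
  joint[3] = (-2.5948, 11.7044) + 1 * (-0.9063, 0.4226) = (-2.5948 + -0.9063, 11.7044 + 0.4226) = (-3.5011, 12.1270)
End effector: (-3.5011, 12.1270)

Answer: -3.5011 12.1270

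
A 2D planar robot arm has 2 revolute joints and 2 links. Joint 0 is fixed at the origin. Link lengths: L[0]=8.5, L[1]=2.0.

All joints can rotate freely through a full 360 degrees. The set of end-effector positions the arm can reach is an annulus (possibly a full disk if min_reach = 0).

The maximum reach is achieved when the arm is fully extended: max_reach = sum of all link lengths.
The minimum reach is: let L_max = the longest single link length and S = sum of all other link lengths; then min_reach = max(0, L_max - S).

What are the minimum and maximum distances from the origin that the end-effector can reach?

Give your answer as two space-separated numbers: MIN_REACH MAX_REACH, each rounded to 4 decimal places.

Link lengths: [8.5, 2.0]
max_reach = 8.5 + 2 = 10.5
L_max = max([8.5, 2.0]) = 8.5
S (sum of others) = 10.5 - 8.5 = 2
min_reach = max(0, 8.5 - 2) = max(0, 6.5) = 6.5

Answer: 6.5000 10.5000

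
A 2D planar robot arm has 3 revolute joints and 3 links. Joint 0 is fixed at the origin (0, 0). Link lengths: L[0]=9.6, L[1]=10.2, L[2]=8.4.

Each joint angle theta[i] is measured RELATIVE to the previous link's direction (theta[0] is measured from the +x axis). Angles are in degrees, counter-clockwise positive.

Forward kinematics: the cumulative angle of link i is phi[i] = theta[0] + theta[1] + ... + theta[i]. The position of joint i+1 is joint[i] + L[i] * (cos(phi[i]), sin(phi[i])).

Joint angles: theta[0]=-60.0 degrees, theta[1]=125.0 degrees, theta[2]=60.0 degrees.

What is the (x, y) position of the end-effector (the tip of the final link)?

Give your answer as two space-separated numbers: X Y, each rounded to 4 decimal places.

Answer: 4.2927 7.8114

Derivation:
joint[0] = (0.0000, 0.0000)  (base)
link 0: phi[0] = -60 = -60 deg
  cos(-60 deg) = 0.5000, sin(-60 deg) = -0.8660
  joint[1] = (0.0000, 0.0000) + 9.6 * (0.5000, -0.8660) = (0.0000 + 4.8000, 0.0000 + -8.3138) = (4.8000, -8.3138)
link 1: phi[1] = -60 + 125 = 65 deg
  cos(65 deg) = 0.4226, sin(65 deg) = 0.9063
  joint[2] = (4.8000, -8.3138) + 10.2 * (0.4226, 0.9063) = (4.8000 + 4.3107, -8.3138 + 9.2443) = (9.1107, 0.9305)
link 2: phi[2] = -60 + 125 + 60 = 125 deg
  cos(125 deg) = -0.5736, sin(125 deg) = 0.8192
  joint[3] = (9.1107, 0.9305) + 8.4 * (-0.5736, 0.8192) = (9.1107 + -4.8180, 0.9305 + 6.8809) = (4.2927, 7.8114)
End effector: (4.2927, 7.8114)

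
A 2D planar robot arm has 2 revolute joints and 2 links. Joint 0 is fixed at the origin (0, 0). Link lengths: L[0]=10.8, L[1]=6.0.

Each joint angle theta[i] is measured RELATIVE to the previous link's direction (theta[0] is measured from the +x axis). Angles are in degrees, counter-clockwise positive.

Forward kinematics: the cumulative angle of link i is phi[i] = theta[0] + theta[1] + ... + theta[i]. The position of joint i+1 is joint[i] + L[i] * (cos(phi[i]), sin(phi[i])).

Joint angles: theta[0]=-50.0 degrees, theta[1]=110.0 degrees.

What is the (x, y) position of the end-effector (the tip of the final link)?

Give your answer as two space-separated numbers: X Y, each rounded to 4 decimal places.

Answer: 9.9421 -3.0771

Derivation:
joint[0] = (0.0000, 0.0000)  (base)
link 0: phi[0] = -50 = -50 deg
  cos(-50 deg) = 0.6428, sin(-50 deg) = -0.7660
  joint[1] = (0.0000, 0.0000) + 10.8 * (0.6428, -0.7660) = (0.0000 + 6.9421, 0.0000 + -8.2733) = (6.9421, -8.2733)
link 1: phi[1] = -50 + 110 = 60 deg
  cos(60 deg) = 0.5000, sin(60 deg) = 0.8660
  joint[2] = (6.9421, -8.2733) + 6 * (0.5000, 0.8660) = (6.9421 + 3.0000, -8.2733 + 5.1962) = (9.9421, -3.0771)
End effector: (9.9421, -3.0771)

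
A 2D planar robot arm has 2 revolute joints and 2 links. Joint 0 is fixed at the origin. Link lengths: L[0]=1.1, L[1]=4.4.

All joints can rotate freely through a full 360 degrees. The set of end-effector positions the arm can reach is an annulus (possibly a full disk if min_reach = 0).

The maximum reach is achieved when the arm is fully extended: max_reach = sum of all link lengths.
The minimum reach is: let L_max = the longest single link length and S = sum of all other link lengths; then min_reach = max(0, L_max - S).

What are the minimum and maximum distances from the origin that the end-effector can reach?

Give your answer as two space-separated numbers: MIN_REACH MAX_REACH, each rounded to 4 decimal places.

Link lengths: [1.1, 4.4]
max_reach = 1.1 + 4.4 = 5.5
L_max = max([1.1, 4.4]) = 4.4
S (sum of others) = 5.5 - 4.4 = 1.1
min_reach = max(0, 4.4 - 1.1) = max(0, 3.3) = 3.3

Answer: 3.3000 5.5000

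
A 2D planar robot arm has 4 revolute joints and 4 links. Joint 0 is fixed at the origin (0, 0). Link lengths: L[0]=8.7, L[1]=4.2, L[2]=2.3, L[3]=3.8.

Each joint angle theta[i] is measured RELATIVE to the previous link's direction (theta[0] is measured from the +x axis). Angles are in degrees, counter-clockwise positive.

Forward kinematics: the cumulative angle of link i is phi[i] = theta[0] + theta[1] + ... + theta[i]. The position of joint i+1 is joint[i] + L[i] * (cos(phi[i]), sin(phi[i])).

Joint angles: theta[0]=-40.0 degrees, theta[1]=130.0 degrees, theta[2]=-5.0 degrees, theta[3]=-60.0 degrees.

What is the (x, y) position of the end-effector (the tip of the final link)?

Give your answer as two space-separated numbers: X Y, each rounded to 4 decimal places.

Answer: 10.3090 2.5049

Derivation:
joint[0] = (0.0000, 0.0000)  (base)
link 0: phi[0] = -40 = -40 deg
  cos(-40 deg) = 0.7660, sin(-40 deg) = -0.6428
  joint[1] = (0.0000, 0.0000) + 8.7 * (0.7660, -0.6428) = (0.0000 + 6.6646, 0.0000 + -5.5923) = (6.6646, -5.5923)
link 1: phi[1] = -40 + 130 = 90 deg
  cos(90 deg) = 0.0000, sin(90 deg) = 1.0000
  joint[2] = (6.6646, -5.5923) + 4.2 * (0.0000, 1.0000) = (6.6646 + 0.0000, -5.5923 + 4.2000) = (6.6646, -1.3923)
link 2: phi[2] = -40 + 130 + -5 = 85 deg
  cos(85 deg) = 0.0872, sin(85 deg) = 0.9962
  joint[3] = (6.6646, -1.3923) + 2.3 * (0.0872, 0.9962) = (6.6646 + 0.2005, -1.3923 + 2.2912) = (6.8650, 0.8990)
link 3: phi[3] = -40 + 130 + -5 + -60 = 25 deg
  cos(25 deg) = 0.9063, sin(25 deg) = 0.4226
  joint[4] = (6.8650, 0.8990) + 3.8 * (0.9063, 0.4226) = (6.8650 + 3.4440, 0.8990 + 1.6059) = (10.3090, 2.5049)
End effector: (10.3090, 2.5049)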